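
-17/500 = -0.03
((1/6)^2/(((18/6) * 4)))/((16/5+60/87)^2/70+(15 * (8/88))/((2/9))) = 8094625/22213911096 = 0.00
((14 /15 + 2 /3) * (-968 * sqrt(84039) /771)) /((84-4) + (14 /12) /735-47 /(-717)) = -77734272 * sqrt(84039) /3098317213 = -7.27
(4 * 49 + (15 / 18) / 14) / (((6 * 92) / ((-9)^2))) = 148221 / 5152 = 28.77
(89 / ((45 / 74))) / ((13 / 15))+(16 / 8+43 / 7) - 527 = -95546 / 273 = -349.99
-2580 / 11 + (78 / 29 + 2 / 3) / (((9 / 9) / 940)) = 2794820 / 957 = 2920.40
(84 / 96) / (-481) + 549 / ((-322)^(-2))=219037841561 / 3848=56922516.00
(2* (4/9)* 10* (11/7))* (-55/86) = -24200/2709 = -8.93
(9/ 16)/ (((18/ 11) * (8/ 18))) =99/ 128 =0.77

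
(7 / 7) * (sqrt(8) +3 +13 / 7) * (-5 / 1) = -170 / 7 - 10 * sqrt(2) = -38.43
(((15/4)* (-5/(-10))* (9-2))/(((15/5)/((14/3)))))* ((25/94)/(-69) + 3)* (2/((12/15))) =23805425/155664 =152.93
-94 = -94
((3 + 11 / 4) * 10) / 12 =115 / 24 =4.79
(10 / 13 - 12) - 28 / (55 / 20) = -21.41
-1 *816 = -816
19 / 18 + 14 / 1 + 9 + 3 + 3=541 / 18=30.06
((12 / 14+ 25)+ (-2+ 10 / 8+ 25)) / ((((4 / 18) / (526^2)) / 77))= 4803683296.50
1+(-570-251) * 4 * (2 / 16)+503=187 / 2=93.50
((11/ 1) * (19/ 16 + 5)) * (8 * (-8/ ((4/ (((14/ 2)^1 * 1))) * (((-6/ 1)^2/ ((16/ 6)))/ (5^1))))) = -8470/ 3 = -2823.33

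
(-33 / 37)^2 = 1089 / 1369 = 0.80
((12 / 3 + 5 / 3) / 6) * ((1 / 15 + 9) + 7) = 4097 / 270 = 15.17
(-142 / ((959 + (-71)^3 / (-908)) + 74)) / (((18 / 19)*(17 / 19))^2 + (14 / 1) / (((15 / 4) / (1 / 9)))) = -113420712078 / 1291911955075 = -0.09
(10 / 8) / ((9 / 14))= 35 / 18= 1.94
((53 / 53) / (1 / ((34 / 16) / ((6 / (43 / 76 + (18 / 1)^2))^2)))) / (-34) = -608460889 / 3326976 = -182.89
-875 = -875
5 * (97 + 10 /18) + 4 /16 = 17569 /36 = 488.03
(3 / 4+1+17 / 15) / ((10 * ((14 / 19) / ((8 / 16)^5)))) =3287 / 268800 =0.01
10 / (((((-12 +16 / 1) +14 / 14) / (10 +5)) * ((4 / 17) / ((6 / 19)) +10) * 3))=255 / 274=0.93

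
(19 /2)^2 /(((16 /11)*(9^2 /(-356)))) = -353419 /1296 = -272.70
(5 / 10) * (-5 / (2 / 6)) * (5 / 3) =-25 / 2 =-12.50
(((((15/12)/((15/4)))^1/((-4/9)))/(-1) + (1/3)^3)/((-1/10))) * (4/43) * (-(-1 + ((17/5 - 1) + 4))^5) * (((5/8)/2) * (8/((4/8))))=18068994/1075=16808.37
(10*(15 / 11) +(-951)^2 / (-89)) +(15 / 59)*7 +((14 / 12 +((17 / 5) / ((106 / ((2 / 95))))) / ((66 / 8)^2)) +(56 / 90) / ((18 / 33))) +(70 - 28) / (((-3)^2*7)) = -8761429849489213 / 863755105950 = -10143.42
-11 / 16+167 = 166.31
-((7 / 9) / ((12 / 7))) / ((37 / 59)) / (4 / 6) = -2891 / 2664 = -1.09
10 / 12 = 5 / 6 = 0.83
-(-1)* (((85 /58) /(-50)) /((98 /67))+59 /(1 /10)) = 33534461 /56840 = 589.98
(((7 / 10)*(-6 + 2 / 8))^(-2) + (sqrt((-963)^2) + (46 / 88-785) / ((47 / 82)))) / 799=-10871038655 / 21415048886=-0.51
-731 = -731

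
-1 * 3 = -3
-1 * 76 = -76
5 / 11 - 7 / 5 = -52 / 55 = -0.95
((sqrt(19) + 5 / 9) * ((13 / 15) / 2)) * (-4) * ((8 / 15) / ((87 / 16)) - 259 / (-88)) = -4540367 * sqrt(19) / 861300 - 4540367 / 1550340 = -25.91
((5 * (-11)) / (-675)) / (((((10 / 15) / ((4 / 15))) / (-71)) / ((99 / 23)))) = -17182 / 1725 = -9.96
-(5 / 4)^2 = -25 / 16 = -1.56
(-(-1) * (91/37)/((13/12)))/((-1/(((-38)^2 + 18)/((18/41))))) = -839188/111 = -7560.25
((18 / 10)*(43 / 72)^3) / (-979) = -79507 / 203005440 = -0.00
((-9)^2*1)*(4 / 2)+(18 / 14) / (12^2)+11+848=114353 / 112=1021.01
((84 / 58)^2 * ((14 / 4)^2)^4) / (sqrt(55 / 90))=60420.85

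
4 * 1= 4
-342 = -342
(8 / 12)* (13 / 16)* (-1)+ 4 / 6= 1 / 8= 0.12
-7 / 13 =-0.54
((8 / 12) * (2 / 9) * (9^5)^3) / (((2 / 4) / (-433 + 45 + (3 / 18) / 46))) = -544401571916535246 / 23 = -23669633561588488.96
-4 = -4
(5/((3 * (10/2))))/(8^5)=1/98304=0.00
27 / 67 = 0.40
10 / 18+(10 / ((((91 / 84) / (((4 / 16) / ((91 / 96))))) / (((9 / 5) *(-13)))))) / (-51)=23287 / 13923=1.67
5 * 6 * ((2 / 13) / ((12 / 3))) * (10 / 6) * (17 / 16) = 425 / 208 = 2.04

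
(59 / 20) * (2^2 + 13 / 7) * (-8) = -4838 / 35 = -138.23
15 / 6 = 5 / 2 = 2.50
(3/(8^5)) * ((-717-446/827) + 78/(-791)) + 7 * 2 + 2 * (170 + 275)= 19376208241121/21435416576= 903.93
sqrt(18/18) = 1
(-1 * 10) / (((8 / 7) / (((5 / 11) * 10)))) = -875 / 22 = -39.77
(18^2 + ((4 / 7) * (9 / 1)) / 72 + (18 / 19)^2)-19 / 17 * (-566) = 82271397 / 85918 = 957.56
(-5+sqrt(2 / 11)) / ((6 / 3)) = -5 / 2+sqrt(22) / 22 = -2.29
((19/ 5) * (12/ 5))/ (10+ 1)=228/ 275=0.83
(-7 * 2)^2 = 196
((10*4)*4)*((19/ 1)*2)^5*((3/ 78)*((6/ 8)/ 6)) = 792351680/ 13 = 60950129.23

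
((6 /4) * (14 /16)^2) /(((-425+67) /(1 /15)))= -49 /229120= -0.00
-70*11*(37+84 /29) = -890890 /29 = -30720.34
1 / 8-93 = -92.88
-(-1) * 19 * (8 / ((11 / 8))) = 1216 / 11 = 110.55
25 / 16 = 1.56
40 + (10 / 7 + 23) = 451 / 7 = 64.43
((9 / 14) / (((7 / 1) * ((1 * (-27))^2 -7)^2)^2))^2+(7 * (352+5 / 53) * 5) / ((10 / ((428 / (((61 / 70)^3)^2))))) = 1204425.90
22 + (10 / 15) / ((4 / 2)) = 67 / 3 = 22.33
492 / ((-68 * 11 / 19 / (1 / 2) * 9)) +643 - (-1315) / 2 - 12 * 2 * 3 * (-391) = 16522463 / 561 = 29451.81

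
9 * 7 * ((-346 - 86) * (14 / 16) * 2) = -47628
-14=-14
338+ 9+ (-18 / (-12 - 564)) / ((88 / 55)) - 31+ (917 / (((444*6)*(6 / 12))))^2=8984485213 / 28387584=316.49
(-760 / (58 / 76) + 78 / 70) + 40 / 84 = -3027557 / 3045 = -994.27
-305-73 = -378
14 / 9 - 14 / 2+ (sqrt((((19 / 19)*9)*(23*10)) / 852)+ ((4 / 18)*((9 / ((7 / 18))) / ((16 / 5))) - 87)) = -22891 / 252+ sqrt(48990) / 142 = -89.28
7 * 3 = 21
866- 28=838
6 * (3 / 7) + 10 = 88 / 7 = 12.57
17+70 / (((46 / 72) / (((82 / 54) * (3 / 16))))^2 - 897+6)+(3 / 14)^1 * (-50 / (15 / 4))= 146617703 / 10425149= 14.06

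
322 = 322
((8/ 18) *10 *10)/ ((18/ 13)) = 2600/ 81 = 32.10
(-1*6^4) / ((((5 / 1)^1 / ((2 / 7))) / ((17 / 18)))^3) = -78608 / 385875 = -0.20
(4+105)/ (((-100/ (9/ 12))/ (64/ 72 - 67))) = 12971/ 240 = 54.05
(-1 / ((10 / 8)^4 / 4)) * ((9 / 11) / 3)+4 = 24428 / 6875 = 3.55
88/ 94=44/ 47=0.94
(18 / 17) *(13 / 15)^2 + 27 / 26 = 20263 / 11050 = 1.83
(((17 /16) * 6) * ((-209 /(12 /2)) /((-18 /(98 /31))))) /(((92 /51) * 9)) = 2959649 /1232064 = 2.40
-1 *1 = -1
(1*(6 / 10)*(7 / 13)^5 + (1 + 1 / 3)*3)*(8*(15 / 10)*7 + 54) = 1031726778 / 1856465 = 555.75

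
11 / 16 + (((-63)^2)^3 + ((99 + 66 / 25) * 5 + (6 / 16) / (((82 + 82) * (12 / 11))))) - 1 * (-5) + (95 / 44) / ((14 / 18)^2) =884292407521286997 / 14143360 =62523502726.46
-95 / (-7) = 95 / 7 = 13.57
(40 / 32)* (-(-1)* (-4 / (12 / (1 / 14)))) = -5 / 168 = -0.03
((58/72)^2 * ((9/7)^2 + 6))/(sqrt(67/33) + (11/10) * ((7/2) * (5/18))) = -12720125/2123394 + 420500 * sqrt(2211)/2477293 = 1.99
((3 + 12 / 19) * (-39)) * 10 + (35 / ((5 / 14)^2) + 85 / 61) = -6609327 / 5795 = -1140.52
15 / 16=0.94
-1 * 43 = -43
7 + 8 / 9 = 71 / 9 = 7.89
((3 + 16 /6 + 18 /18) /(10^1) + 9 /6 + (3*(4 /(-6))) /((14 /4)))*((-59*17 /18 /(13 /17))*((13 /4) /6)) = -1142417 /18144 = -62.96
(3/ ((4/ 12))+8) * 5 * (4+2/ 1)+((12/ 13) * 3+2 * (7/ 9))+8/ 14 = 421700/ 819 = 514.90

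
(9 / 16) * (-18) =-81 / 8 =-10.12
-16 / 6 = -8 / 3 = -2.67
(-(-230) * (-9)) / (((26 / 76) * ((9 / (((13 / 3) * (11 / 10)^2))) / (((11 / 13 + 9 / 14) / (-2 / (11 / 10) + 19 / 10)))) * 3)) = -157626337 / 7371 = -21384.66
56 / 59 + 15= 941 / 59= 15.95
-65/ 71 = -0.92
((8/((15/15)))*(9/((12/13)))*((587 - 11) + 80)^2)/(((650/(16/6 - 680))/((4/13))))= -3497771008/325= -10762372.33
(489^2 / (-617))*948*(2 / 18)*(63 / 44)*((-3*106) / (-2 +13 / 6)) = 756906918012 / 6787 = 111523046.71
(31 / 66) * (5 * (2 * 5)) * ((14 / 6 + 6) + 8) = 37975 / 99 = 383.59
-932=-932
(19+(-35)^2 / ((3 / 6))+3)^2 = 6110784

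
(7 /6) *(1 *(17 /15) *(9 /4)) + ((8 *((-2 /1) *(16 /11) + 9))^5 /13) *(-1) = -1769635731101143 /83746520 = -21130856.91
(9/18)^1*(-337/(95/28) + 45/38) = -49.07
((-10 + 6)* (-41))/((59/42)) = 6888/59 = 116.75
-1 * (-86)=86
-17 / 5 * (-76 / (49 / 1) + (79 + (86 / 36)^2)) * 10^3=-1122153850 / 3969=-282729.62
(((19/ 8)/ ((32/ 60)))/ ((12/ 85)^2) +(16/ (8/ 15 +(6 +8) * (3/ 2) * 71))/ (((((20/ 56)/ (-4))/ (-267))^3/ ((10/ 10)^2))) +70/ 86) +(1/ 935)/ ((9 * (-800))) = 59451384721251513892397/ 207246289536000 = 286863445.68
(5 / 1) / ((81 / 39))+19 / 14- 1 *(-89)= 35065 / 378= 92.76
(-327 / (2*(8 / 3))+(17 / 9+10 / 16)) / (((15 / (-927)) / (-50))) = -4360505 / 24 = -181687.71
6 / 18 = 1 / 3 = 0.33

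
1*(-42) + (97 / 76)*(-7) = -3871 / 76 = -50.93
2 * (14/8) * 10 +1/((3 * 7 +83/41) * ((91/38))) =1504099/42952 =35.02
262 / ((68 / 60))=3930 / 17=231.18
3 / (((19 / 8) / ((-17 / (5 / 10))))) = -816 / 19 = -42.95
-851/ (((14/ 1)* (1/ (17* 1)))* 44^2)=-14467/ 27104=-0.53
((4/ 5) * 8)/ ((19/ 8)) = 256/ 95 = 2.69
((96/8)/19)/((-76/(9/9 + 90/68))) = -237/12274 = -0.02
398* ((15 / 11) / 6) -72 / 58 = 28459 / 319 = 89.21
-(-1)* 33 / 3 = 11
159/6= 53/2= 26.50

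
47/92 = 0.51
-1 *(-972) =972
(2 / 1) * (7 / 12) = 1.17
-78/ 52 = -3/ 2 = -1.50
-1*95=-95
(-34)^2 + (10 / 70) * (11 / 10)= 80931 / 70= 1156.16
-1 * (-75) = 75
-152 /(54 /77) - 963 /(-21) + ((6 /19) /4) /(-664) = -814918471 /4768848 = -170.88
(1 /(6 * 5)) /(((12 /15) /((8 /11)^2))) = 8 /363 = 0.02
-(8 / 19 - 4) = 68 / 19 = 3.58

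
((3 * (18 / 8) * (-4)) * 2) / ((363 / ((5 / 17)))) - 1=-2147 / 2057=-1.04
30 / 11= 2.73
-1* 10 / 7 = -10 / 7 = -1.43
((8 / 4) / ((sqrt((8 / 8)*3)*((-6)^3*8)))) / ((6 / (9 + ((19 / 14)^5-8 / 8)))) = -6778691*sqrt(3) / 8364238848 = -0.00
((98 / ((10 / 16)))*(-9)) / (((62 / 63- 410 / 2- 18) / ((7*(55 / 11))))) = 3111696 / 13987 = 222.47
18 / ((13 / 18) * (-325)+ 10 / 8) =-648 / 8405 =-0.08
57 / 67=0.85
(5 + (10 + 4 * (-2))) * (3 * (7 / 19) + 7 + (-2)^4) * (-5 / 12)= -8015 / 114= -70.31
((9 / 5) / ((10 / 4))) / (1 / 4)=72 / 25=2.88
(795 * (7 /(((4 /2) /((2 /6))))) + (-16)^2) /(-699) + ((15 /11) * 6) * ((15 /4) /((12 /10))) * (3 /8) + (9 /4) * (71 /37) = 37059963 /3034592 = 12.21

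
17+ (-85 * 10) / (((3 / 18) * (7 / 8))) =-40681 / 7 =-5811.57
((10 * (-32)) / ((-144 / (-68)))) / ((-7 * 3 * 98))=680 / 9261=0.07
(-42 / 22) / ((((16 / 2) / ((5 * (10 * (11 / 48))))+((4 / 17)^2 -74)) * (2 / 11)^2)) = 18358725 / 23285048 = 0.79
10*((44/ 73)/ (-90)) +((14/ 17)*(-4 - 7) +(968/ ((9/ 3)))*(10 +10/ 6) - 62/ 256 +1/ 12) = 5368496609/ 1429632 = 3755.16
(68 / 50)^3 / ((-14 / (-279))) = 5482908 / 109375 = 50.13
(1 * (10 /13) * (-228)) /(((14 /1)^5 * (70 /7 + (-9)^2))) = -285 /79530724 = -0.00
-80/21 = -3.81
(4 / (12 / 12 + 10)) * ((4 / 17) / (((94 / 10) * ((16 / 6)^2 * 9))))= 5 / 35156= 0.00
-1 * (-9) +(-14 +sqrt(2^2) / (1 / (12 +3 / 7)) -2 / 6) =410 / 21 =19.52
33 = 33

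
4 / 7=0.57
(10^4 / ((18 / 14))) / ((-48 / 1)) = -162.04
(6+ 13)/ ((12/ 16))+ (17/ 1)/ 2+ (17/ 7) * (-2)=28.98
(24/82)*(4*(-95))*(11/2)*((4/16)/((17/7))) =-43890/697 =-62.97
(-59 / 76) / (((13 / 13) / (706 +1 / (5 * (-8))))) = -1666101 / 3040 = -548.06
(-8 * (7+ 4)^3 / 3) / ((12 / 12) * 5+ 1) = -5324 / 9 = -591.56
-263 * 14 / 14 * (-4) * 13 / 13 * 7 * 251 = 1848364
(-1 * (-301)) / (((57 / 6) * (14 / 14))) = 602 / 19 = 31.68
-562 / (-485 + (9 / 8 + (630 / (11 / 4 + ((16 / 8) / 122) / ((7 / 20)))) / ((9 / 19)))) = 67.40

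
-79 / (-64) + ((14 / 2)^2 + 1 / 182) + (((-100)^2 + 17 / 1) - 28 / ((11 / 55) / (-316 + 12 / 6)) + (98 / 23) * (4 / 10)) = 36186425679 / 669760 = 54028.94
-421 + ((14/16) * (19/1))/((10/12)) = -8021/20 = -401.05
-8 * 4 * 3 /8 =-12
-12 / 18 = -0.67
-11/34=-0.32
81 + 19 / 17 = 1396 / 17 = 82.12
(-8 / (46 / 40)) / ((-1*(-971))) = -0.01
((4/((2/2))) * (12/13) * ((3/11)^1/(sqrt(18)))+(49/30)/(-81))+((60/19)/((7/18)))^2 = 24 * sqrt(2)/143+2833485239/42984270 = 66.16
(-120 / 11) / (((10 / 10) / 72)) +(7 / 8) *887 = -821 / 88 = -9.33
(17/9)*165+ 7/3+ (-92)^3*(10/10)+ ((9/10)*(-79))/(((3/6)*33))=-42810807/55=-778378.31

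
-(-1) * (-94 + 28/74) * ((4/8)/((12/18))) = -2598/37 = -70.22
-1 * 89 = -89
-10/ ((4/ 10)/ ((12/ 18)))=-50/ 3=-16.67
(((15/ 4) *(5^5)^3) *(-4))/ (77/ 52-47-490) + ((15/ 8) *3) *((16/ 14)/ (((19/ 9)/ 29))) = 3165893881750515/ 3703651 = 854803511.93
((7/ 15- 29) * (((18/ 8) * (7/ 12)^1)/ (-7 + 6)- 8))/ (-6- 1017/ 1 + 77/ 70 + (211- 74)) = -15943/ 53094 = -0.30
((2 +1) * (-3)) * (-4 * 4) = 144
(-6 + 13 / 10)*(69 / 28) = -3243 / 280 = -11.58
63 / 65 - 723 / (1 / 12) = -563877 / 65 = -8675.03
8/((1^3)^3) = 8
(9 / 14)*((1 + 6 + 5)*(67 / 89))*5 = 18090 / 623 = 29.04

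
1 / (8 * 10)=1 / 80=0.01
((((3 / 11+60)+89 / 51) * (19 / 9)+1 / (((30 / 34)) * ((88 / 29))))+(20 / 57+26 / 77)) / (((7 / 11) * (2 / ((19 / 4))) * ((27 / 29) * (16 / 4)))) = 132.27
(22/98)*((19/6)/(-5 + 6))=209/294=0.71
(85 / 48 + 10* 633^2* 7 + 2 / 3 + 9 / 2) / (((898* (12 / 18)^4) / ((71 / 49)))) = 229116.59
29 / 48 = 0.60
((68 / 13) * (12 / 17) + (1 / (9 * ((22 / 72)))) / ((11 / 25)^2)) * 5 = 481940 / 17303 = 27.85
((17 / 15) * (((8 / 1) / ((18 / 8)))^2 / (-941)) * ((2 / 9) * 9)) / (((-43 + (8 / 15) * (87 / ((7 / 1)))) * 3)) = 243712 / 873263997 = 0.00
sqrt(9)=3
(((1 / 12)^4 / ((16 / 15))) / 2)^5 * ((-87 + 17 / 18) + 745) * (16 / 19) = 37065625 / 11315523798366143674148978688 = 0.00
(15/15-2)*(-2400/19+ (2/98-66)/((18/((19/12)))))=26568713/201096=132.12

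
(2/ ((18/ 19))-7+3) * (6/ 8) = -17/ 12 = -1.42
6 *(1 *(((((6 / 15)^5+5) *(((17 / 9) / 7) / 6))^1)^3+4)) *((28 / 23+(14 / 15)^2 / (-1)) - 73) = -1748.68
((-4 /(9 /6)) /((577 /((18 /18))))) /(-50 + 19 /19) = 8 /84819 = 0.00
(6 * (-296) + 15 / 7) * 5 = -62085 / 7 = -8869.29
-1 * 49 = -49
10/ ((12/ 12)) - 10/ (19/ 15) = 40/ 19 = 2.11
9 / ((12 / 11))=33 / 4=8.25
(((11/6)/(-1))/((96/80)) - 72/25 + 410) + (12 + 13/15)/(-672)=20440883/50400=405.57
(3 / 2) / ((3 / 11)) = 11 / 2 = 5.50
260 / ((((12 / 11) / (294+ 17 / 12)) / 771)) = 651411475 / 12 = 54284289.58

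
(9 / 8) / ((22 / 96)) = 54 / 11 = 4.91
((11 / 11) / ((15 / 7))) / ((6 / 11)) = 77 / 90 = 0.86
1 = 1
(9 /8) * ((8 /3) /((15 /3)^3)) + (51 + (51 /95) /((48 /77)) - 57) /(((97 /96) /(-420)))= 492098529 /230375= 2136.08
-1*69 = -69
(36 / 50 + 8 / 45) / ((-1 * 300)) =-101 / 33750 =-0.00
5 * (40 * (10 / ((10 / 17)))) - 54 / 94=3399.43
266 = 266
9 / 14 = 0.64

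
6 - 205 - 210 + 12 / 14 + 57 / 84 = -11409 / 28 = -407.46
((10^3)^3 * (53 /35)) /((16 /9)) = 5962500000 /7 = 851785714.29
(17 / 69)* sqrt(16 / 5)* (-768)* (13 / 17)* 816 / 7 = -10862592* sqrt(5) / 805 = -30173.28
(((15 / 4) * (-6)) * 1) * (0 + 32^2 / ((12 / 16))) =-30720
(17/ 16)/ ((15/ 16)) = 17/ 15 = 1.13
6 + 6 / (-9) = 16 / 3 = 5.33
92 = 92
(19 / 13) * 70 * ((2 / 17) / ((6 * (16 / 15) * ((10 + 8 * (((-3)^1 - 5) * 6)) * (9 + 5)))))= -475 / 1322464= -0.00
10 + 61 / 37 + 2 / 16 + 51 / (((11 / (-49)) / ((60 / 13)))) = -43883885 / 42328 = -1036.76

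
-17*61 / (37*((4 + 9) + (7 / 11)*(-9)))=-11407 / 2960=-3.85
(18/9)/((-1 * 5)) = -2/5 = -0.40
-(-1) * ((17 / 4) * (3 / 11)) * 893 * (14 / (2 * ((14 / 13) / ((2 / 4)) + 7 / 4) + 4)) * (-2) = -8288826 / 3377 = -2454.49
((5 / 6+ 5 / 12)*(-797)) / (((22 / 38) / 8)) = -151430 / 11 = -13766.36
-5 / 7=-0.71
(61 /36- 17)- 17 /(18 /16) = -365 /12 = -30.42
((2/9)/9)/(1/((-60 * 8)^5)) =-629145600000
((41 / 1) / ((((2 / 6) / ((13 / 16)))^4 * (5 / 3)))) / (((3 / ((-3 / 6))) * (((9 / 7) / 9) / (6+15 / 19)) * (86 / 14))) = -13943108907 / 12451840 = -1119.76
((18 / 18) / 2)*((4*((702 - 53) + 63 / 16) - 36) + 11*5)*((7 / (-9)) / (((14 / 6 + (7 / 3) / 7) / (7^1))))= -515627 / 192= -2685.56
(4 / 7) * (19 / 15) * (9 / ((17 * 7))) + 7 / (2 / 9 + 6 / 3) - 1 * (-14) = 286631 / 16660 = 17.20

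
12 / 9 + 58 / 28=143 / 42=3.40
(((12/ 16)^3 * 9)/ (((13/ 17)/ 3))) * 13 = 12393/ 64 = 193.64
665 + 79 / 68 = 45299 / 68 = 666.16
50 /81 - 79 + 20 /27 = -6289 /81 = -77.64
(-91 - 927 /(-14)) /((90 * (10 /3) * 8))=-347 /33600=-0.01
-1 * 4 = -4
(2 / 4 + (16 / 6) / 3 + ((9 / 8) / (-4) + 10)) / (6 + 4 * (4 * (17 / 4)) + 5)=3199 / 22752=0.14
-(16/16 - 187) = 186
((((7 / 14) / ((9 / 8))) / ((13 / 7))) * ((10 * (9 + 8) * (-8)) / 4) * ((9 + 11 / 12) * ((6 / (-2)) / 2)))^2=20053392100 / 13689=1464927.47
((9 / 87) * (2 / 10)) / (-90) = -1 / 4350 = -0.00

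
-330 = -330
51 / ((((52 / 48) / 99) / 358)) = 21690504 / 13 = 1668500.31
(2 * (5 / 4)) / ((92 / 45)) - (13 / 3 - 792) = 435467 / 552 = 788.89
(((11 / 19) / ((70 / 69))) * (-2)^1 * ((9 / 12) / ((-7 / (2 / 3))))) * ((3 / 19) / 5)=2277 / 884450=0.00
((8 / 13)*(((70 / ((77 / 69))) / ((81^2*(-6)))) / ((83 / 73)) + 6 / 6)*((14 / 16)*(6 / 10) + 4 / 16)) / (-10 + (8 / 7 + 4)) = -0.10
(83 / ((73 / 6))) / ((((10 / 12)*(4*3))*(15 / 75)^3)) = 6225 / 73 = 85.27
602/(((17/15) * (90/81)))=8127/17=478.06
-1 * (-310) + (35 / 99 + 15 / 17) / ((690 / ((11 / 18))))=29454134 / 95013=310.00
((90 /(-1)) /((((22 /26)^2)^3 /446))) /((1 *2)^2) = -48437028315 /1771561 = -27341.44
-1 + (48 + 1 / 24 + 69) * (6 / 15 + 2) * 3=8417 / 10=841.70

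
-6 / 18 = -1 / 3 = -0.33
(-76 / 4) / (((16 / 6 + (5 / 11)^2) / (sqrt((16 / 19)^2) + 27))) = -192027 / 1043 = -184.11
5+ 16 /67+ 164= 11339 /67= 169.24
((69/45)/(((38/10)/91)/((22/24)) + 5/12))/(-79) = -4004/95353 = -0.04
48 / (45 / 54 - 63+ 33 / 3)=-288 / 307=-0.94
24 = 24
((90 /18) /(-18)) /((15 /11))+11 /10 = 121 /135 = 0.90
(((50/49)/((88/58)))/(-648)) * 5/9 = -3625/6286896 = -0.00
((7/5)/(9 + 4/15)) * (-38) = -798/139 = -5.74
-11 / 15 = -0.73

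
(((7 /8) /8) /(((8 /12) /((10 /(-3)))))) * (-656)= 1435 /4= 358.75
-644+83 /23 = -14729 /23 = -640.39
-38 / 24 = -19 / 12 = -1.58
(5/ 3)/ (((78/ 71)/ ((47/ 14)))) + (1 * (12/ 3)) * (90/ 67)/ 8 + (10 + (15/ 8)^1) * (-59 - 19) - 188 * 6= -224813063/ 109746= -2048.49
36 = 36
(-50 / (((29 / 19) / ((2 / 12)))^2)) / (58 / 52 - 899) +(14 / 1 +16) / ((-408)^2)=275903755 / 326821184928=0.00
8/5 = 1.60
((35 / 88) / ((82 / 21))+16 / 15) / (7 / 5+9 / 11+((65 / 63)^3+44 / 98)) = 10542064869 / 33970788784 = 0.31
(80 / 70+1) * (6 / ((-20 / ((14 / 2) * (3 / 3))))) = -9 / 2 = -4.50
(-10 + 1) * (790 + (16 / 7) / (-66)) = -547446 / 77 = -7109.69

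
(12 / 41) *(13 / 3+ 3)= 88 / 41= 2.15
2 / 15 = 0.13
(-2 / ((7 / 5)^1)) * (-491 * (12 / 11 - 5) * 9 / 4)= -950085 / 154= -6169.38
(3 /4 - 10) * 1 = -37 /4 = -9.25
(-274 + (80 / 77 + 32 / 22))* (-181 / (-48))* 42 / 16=-1891993 / 704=-2687.49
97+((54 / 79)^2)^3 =23604278096833 / 243087455521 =97.10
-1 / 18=-0.06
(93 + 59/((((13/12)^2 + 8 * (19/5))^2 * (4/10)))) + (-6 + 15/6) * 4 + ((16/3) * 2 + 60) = 232267782761/1550367867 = 149.81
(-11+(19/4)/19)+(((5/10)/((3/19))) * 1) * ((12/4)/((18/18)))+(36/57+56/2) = 2081/76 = 27.38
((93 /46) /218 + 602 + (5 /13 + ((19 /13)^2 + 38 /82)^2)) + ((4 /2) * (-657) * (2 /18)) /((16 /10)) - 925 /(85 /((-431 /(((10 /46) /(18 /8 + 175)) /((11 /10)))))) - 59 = 344340877246139859733 /81847302255160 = 4207113.34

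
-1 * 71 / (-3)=71 / 3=23.67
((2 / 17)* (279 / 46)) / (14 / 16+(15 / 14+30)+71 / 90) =703080 / 32254763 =0.02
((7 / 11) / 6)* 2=7 / 33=0.21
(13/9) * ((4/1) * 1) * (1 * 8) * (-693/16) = -2002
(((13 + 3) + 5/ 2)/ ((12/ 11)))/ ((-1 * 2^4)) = -407/ 384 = -1.06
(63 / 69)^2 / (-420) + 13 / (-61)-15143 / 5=-1954736689 / 645380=-3028.82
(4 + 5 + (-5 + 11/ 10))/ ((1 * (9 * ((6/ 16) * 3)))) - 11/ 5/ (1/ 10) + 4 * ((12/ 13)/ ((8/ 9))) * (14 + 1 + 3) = 53.27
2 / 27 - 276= -7450 / 27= -275.93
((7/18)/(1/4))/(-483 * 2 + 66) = -7/4050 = -0.00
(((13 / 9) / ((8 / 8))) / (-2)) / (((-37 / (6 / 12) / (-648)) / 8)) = -1872 / 37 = -50.59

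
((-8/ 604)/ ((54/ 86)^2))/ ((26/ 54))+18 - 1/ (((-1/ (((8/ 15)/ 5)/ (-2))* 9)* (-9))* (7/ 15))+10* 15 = 934557202/ 5565105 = 167.93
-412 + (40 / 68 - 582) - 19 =-17211 / 17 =-1012.41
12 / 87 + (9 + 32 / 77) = 21333 / 2233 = 9.55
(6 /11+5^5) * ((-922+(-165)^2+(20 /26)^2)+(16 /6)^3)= 4129495618277 /50193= 82272341.13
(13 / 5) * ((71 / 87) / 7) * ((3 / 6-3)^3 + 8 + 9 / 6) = -6461 / 3480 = -1.86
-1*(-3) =3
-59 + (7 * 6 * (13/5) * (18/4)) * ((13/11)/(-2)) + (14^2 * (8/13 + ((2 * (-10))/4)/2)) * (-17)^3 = 2594645257/1430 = 1814437.24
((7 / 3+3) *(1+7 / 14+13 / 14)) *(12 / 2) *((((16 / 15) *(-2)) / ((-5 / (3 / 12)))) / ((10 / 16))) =34816 / 2625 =13.26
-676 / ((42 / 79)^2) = -1054729 / 441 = -2391.68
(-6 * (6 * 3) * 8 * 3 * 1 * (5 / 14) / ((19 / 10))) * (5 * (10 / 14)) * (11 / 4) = -4455000 / 931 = -4785.18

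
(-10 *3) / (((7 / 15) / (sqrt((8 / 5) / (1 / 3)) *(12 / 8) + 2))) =-270 *sqrt(30) / 7 - 900 / 7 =-339.84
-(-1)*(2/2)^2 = 1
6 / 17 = 0.35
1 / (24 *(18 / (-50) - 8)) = -25 / 5016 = -0.00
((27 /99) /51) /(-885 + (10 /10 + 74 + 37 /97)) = -97 /14685671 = -0.00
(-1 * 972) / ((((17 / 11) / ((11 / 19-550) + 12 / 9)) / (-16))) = -1781486784 / 323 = -5515438.96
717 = 717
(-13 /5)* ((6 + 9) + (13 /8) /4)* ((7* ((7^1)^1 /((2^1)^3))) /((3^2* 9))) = -314041 /103680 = -3.03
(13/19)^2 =169/361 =0.47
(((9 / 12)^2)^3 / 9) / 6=27 / 8192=0.00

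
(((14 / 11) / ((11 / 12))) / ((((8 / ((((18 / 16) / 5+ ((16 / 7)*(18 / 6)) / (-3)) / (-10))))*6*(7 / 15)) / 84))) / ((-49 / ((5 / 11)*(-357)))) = 264843 / 74536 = 3.55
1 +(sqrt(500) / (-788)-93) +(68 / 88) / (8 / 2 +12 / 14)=-4041 / 44-5 * sqrt(5) / 394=-91.87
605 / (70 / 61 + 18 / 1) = 36905 / 1168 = 31.60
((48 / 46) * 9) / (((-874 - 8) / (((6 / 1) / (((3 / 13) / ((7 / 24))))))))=-13 / 161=-0.08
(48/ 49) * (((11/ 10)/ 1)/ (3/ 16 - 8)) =-4224/ 30625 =-0.14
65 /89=0.73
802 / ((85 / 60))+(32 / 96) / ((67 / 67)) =28889 / 51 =566.45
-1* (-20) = 20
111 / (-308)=-111 / 308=-0.36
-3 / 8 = -0.38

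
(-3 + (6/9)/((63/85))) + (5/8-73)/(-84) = -7493/6048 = -1.24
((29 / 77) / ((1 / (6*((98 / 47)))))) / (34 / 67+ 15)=163212 / 537163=0.30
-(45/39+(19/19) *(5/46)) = -755/598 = -1.26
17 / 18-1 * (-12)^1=233 / 18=12.94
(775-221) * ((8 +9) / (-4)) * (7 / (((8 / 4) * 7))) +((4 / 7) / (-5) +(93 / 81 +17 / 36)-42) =-1150768 / 945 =-1217.74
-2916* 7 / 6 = -3402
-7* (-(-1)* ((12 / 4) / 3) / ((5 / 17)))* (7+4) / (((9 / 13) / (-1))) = 17017 / 45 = 378.16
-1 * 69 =-69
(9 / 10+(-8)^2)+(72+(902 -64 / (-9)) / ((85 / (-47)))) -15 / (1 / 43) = -1010.78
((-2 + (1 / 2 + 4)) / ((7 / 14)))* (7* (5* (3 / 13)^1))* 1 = 525 / 13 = 40.38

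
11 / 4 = 2.75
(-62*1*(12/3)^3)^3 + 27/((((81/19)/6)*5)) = -312381276122/5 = -62476255224.40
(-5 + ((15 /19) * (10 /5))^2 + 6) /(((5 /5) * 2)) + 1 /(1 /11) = 9203 /722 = 12.75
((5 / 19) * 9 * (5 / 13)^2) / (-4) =-1125 / 12844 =-0.09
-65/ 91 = -5/ 7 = -0.71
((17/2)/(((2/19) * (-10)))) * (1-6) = 40.38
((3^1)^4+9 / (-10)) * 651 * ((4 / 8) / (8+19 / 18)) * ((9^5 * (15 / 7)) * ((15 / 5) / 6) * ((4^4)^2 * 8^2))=124535075754737664 / 163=764018869660967.26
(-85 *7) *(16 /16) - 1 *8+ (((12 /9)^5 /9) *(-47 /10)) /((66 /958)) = -229122221 /360855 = -634.94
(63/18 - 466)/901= -925/1802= -0.51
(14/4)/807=7/1614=0.00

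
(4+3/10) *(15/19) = 129/38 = 3.39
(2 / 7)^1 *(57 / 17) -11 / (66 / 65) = -7051 / 714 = -9.88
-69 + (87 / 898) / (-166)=-10285779 / 149068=-69.00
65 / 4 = 16.25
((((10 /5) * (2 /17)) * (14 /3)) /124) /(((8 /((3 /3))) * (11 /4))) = 7 /17391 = 0.00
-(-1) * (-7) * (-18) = 126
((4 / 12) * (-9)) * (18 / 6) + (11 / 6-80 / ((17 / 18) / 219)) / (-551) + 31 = 3128417 / 56202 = 55.66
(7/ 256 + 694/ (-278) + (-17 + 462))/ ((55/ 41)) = 645627861/ 1957120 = 329.89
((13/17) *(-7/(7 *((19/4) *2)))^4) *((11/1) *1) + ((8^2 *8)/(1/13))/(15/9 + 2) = 44238270544/24370027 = 1815.27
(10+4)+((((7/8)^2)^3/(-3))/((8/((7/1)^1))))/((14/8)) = 21902447/1572864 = 13.93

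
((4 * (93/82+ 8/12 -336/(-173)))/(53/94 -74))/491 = -29947460/72122468067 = -0.00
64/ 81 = 0.79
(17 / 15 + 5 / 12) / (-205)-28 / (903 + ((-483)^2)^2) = -30127439749 / 3984596598900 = -0.01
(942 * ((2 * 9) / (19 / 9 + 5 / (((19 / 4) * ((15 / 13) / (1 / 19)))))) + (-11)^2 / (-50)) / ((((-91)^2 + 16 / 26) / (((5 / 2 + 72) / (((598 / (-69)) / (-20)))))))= 82058870873 / 503494610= 162.98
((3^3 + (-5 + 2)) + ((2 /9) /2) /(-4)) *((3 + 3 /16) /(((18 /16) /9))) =14671 /24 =611.29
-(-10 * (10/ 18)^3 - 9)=7811/ 729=10.71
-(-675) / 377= 675 / 377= 1.79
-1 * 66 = -66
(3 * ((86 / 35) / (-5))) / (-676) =0.00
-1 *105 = -105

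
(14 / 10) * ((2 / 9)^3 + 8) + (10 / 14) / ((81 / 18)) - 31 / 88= 11.02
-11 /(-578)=11 /578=0.02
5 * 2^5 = 160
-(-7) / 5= 7 / 5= 1.40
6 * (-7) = -42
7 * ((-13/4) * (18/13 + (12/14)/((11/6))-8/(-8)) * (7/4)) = -19985/176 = -113.55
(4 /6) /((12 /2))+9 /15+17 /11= 1117 /495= 2.26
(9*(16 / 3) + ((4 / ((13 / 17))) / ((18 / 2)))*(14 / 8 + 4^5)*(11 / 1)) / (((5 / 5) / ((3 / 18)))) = 772877 / 702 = 1100.96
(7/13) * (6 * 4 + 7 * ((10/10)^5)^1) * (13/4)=217/4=54.25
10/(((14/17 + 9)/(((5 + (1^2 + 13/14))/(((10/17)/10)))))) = 119.90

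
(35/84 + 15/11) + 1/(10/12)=1967/660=2.98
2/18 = 0.11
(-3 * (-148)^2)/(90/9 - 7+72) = -876.16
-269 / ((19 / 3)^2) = -2421 / 361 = -6.71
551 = 551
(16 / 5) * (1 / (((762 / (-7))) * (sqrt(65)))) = -56 * sqrt(65) / 123825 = -0.00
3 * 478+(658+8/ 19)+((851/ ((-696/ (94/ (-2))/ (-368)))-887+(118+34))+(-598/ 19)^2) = -590446111/ 31407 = -18799.83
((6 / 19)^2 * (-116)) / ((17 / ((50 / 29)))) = -7200 / 6137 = -1.17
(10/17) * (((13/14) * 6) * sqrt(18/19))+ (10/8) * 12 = 1170 * sqrt(38)/2261+ 15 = 18.19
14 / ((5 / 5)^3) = 14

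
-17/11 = -1.55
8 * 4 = 32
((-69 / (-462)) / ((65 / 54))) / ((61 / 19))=11799 / 305305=0.04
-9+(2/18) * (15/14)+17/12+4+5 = 43/28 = 1.54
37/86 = 0.43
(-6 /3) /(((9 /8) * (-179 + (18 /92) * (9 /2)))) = 0.01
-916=-916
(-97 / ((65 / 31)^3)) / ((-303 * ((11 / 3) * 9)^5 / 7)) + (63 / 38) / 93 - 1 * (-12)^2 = -552339894297796560283 / 3836168618255151750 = -143.98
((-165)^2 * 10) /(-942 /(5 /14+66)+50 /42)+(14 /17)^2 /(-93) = -142752538473958 /6819313071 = -20933.57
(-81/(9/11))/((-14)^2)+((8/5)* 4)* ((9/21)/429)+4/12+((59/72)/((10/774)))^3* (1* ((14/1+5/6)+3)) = 4080900691223599/896896000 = 4550026.64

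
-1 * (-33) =33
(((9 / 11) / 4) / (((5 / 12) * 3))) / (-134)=-9 / 7370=-0.00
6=6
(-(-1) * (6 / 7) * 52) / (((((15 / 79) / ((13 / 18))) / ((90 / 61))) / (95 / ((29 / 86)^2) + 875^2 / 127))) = 78303440368920 / 45606589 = 1716932.62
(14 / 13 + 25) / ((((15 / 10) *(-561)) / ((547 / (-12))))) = 61811 / 43758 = 1.41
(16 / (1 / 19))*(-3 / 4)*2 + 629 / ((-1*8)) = -4277 / 8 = -534.62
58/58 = 1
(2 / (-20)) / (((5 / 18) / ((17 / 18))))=-17 / 50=-0.34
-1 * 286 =-286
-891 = -891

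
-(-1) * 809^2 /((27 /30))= 6544810 /9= 727201.11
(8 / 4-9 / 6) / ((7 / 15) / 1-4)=-0.14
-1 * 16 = -16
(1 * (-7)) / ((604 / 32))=-56 / 151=-0.37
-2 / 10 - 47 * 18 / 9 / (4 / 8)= -941 / 5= -188.20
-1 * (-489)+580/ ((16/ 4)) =634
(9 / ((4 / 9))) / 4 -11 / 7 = 391 / 112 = 3.49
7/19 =0.37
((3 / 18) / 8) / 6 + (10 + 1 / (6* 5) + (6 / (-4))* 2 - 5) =2.04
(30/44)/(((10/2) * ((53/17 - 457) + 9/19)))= -323/1073974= -0.00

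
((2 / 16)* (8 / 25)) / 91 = 0.00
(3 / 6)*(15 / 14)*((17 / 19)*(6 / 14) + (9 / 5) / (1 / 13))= 12.74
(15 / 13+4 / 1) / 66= 67 / 858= 0.08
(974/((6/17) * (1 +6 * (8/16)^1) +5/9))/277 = 149022/83377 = 1.79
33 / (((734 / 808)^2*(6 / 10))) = 8976880 / 134689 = 66.65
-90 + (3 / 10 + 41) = -48.70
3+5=8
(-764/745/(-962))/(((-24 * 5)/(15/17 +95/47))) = -22156/858952965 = -0.00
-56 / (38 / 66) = -1848 / 19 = -97.26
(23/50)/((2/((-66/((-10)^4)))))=-759/500000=-0.00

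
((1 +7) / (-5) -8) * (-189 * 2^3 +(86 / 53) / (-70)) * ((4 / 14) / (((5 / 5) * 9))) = 89753696 / 194775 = 460.81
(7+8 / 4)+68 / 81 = 797 / 81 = 9.84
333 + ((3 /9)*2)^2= 3001 /9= 333.44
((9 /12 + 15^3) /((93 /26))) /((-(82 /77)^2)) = -832.17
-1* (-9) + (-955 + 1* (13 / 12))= -11339 / 12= -944.92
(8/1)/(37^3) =8/50653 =0.00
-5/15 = -1/3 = -0.33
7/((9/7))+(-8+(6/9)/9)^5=-448738431997/14348907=-31273.35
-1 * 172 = -172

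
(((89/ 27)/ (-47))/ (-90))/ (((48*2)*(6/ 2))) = 89/ 32892480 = 0.00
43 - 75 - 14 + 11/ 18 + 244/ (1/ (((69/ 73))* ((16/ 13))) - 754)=-684157307/ 14966406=-45.71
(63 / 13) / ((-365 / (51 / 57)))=-1071 / 90155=-0.01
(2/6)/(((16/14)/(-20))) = -35/6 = -5.83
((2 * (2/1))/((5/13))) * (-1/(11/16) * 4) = -3328/55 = -60.51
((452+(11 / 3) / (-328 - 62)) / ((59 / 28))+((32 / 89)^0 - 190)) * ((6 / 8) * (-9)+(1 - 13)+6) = -14964607 / 46020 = -325.18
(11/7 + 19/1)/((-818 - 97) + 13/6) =-864/38339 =-0.02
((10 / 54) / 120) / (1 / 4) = 1 / 162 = 0.01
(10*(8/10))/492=2/123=0.02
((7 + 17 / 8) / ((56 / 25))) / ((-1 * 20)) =-365 / 1792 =-0.20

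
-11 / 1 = -11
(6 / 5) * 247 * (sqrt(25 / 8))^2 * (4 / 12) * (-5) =-6175 / 4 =-1543.75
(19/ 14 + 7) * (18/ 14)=1053/ 98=10.74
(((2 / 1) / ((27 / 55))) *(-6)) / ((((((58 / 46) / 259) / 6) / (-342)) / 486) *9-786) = 3227073696 / 103765087849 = 0.03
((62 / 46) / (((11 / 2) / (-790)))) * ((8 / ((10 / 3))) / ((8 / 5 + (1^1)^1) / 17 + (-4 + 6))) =-3330640 / 15433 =-215.81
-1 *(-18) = 18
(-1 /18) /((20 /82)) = -41 /180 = -0.23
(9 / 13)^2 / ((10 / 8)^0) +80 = 13601 / 169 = 80.48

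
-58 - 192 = -250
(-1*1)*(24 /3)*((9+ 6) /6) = -20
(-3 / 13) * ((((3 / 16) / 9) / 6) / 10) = -1 / 12480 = -0.00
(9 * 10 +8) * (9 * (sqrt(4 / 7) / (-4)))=-63 * sqrt(7)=-166.68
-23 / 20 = -1.15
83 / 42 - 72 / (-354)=5401 / 2478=2.18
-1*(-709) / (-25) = -709 / 25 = -28.36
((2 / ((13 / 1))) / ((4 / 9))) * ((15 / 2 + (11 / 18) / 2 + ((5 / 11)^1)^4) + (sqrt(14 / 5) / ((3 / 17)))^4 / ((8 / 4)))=480280476437 / 342599400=1401.87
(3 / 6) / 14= 1 / 28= 0.04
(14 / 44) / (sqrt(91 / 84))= 7 *sqrt(39) / 143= 0.31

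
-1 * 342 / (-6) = 57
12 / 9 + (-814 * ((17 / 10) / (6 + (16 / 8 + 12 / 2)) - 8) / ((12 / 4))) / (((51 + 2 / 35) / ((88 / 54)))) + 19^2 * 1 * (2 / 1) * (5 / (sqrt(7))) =10069258 / 144747 + 3610 * sqrt(7) / 7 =1434.02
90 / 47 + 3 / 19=1851 / 893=2.07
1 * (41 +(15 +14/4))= 119/2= 59.50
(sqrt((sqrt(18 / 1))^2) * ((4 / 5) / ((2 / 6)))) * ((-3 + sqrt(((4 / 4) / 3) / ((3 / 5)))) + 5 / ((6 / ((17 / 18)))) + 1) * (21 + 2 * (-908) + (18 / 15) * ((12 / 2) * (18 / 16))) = -107214 * sqrt(10) / 25 + 2340839 * sqrt(2) / 150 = 8508.02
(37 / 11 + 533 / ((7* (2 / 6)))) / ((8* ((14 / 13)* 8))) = 29003 / 8624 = 3.36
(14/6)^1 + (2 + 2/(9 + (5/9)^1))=4.54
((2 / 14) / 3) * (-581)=-83 / 3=-27.67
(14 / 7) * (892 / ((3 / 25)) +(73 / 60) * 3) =446219 / 30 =14873.97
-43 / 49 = -0.88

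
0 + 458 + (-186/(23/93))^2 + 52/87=26053315990/46023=566093.39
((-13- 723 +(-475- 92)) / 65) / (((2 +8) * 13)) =-1303 / 8450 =-0.15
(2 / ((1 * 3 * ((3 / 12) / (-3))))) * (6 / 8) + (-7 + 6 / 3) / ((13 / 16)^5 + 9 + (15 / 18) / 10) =-6.53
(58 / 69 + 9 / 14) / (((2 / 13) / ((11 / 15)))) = 204919 / 28980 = 7.07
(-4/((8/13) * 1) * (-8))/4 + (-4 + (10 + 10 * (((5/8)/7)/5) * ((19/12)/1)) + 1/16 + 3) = 1877/84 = 22.35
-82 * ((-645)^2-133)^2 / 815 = -14183224764448 / 815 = -17402729772.33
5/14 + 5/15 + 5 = 239/42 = 5.69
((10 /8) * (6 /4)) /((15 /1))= 1 /8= 0.12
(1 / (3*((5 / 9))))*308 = 924 / 5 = 184.80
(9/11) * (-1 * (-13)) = 117/11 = 10.64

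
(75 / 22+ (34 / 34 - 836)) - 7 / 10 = -45776 / 55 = -832.29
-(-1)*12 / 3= 4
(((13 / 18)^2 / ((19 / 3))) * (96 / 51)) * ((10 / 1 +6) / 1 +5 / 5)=1352 / 513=2.64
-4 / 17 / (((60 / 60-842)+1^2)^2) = -1 / 2998800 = -0.00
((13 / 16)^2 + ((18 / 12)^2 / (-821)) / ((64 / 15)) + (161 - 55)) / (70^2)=2241727 / 102986240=0.02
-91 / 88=-1.03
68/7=9.71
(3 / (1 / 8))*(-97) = -2328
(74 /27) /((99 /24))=592 /891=0.66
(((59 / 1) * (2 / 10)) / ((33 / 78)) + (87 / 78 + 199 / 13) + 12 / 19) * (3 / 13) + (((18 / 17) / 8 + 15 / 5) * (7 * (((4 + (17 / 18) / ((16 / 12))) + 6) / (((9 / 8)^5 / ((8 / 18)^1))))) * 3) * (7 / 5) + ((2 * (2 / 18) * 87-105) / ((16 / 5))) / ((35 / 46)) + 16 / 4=6623969097800689 / 29783363730120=222.41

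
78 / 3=26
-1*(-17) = 17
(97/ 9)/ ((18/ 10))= 485/ 81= 5.99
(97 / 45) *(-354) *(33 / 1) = -125906 / 5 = -25181.20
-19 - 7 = -26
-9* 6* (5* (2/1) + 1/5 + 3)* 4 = -14256/5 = -2851.20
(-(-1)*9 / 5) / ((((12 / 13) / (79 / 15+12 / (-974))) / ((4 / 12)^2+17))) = 38421383 / 219150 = 175.32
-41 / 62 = -0.66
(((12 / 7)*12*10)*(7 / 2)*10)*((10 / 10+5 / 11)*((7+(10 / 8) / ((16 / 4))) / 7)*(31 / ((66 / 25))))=128465.17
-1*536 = -536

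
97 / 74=1.31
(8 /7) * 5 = 40 /7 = 5.71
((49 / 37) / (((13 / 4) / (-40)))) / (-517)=0.03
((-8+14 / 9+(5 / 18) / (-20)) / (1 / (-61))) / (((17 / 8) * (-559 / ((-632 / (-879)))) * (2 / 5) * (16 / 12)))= -3734725 / 8353137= -0.45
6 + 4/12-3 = 10/3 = 3.33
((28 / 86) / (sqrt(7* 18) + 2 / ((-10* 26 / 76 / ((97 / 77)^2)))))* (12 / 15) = 771631412552 / 399596529533599 + 2495162850180* sqrt(14) / 399596529533599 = 0.03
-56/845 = -0.07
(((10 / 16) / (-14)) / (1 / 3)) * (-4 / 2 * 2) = 15 / 28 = 0.54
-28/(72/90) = -35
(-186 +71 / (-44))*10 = -41275 / 22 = -1876.14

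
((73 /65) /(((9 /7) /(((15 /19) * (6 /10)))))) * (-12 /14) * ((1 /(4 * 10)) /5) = -219 /123500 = -0.00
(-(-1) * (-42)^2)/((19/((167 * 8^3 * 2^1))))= 15876742.74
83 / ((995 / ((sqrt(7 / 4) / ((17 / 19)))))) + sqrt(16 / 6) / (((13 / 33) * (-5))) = -22 * sqrt(6) / 65 + 1577 * sqrt(7) / 33830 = -0.71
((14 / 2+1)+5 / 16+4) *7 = 1379 / 16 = 86.19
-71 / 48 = -1.48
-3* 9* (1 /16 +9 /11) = -4185 /176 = -23.78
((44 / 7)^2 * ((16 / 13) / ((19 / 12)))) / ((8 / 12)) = 557568 / 12103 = 46.07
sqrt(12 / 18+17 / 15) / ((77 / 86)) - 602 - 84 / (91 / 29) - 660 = -16754 / 13+258*sqrt(5) / 385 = -1287.27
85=85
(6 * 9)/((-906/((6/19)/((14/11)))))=-297/20083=-0.01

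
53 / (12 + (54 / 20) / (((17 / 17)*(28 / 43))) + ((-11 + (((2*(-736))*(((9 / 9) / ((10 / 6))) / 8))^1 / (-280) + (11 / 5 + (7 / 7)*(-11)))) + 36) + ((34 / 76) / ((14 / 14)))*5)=1409800 / 930403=1.52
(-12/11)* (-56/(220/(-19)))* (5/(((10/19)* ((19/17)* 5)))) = -27132/3025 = -8.97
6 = 6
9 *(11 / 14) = 99 / 14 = 7.07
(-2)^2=4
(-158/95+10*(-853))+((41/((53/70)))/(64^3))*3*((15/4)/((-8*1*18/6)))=-180174400205771/21118320640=-8531.66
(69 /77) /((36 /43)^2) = 42527 /33264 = 1.28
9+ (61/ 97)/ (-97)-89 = -752781/ 9409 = -80.01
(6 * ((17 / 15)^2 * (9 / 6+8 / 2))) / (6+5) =289 / 75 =3.85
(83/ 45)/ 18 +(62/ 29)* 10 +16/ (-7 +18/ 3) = 5.48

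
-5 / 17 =-0.29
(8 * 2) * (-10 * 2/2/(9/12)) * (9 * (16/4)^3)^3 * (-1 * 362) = 14758245826560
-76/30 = -38/15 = -2.53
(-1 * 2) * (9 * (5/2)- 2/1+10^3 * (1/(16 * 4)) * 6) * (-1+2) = -228.50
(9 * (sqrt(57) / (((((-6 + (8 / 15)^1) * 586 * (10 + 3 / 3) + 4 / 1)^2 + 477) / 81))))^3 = 251538805928390625 * sqrt(57) / 21793632123994202986585682300364709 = 0.00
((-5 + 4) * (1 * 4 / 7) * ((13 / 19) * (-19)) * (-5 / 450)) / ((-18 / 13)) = 169 / 2835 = 0.06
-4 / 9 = -0.44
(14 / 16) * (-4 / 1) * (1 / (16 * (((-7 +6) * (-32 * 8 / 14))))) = -49 / 4096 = -0.01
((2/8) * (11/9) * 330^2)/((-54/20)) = -332750/27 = -12324.07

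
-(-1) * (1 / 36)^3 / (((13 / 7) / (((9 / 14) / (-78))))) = -1 / 10513152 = -0.00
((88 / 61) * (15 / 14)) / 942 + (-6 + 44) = 2547592 / 67039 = 38.00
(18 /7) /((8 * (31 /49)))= 63 /124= 0.51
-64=-64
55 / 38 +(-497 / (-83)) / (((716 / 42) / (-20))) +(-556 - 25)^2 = 190572314601 / 564566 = 337555.42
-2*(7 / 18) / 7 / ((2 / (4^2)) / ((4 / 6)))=-16 / 27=-0.59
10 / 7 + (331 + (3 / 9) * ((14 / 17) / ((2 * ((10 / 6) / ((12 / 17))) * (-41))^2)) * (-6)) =480452892271 / 1445281775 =332.43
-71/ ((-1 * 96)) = 71/ 96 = 0.74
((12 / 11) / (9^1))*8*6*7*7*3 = 9408 / 11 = 855.27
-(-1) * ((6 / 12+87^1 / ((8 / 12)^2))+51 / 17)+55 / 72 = 14401 / 72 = 200.01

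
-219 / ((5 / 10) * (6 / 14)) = -1022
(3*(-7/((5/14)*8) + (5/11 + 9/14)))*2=-6249/770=-8.12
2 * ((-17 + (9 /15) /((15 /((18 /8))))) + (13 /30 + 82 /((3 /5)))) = 240.38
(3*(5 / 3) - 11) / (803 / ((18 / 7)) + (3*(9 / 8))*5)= -432 / 23699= -0.02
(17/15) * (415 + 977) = 1577.60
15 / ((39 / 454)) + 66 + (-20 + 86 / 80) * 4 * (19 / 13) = 16897 / 130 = 129.98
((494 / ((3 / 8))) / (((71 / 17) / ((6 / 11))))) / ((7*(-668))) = -33592 / 912989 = -0.04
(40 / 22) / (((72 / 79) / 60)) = 119.70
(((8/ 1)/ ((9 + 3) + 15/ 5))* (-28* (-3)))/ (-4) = -56/ 5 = -11.20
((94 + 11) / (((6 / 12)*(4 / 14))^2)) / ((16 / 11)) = 56595 / 16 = 3537.19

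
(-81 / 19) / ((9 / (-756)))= 6804 / 19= 358.11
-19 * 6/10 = -57/5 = -11.40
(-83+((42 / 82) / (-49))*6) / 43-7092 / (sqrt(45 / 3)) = -2364*sqrt(15) / 5-23839 / 12341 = -1833.08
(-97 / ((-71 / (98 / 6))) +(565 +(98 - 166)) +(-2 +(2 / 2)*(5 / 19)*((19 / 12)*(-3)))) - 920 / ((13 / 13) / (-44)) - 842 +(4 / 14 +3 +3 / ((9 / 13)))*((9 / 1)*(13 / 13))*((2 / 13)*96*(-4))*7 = 130665139 / 11076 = 11797.14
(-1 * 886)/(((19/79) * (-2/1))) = 34997/19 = 1841.95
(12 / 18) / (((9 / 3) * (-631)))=-2 / 5679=-0.00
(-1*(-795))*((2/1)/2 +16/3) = 5035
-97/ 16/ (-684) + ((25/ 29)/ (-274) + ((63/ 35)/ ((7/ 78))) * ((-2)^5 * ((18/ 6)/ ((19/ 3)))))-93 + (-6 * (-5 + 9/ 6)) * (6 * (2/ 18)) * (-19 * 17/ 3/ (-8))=-317453769313/ 1521817920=-208.60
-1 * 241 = -241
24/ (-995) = -24/ 995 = -0.02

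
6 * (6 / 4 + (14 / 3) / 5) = 73 / 5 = 14.60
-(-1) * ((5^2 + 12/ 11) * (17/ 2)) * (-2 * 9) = -43911/ 11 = -3991.91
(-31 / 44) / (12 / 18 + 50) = -93 / 6688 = -0.01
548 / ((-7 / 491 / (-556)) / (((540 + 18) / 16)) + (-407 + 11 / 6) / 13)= -20869452216 / 1186918331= -17.58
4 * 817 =3268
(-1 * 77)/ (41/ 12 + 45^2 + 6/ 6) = -132/ 3479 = -0.04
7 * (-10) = -70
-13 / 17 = -0.76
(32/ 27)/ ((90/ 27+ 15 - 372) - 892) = -32/ 33633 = -0.00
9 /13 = 0.69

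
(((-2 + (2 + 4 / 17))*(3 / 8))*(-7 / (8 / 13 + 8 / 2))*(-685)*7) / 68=87269 / 9248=9.44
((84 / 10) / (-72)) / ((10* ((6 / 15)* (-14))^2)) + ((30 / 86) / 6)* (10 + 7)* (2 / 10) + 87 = 10078613 / 115584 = 87.20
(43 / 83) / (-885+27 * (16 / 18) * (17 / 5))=-215 / 333411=-0.00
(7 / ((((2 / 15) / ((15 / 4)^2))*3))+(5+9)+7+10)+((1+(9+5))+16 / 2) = 9603 / 32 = 300.09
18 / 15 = 6 / 5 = 1.20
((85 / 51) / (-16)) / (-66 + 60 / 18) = 5 / 3008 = 0.00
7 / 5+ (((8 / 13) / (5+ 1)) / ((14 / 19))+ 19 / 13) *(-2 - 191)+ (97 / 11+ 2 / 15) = -4483327 / 15015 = -298.59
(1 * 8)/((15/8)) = 64/15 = 4.27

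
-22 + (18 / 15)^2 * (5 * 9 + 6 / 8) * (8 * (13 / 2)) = 85094 / 25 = 3403.76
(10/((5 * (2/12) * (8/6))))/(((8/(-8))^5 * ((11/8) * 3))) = -24/11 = -2.18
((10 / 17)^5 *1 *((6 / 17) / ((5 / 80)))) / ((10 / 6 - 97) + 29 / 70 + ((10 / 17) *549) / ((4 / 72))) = 2016000000 / 28984022272523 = 0.00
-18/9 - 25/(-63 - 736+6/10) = -7859/3992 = -1.97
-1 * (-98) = 98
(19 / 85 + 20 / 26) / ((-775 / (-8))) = 8776 / 856375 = 0.01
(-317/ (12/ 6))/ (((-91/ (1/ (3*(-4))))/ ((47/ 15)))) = -0.45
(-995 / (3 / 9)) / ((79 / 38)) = -113430 / 79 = -1435.82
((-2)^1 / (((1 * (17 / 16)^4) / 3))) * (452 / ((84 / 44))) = -651689984 / 584647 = -1114.67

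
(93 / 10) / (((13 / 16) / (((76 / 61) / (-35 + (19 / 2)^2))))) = 0.26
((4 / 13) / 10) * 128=256 / 65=3.94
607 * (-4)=-2428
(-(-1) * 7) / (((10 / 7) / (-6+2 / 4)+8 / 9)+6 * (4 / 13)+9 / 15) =315315 / 138527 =2.28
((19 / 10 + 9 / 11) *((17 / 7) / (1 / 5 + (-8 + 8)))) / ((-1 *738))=-5083 / 113652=-0.04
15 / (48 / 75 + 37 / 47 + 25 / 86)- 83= -12892801 / 173597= -74.27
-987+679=-308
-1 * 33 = -33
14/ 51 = 0.27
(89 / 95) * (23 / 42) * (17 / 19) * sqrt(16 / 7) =69598 * sqrt(7) / 265335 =0.69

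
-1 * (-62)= 62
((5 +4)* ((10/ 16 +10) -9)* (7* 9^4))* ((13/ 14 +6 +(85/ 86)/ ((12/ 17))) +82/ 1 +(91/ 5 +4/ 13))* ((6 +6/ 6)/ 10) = 7041332036907/ 137600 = 51172471.20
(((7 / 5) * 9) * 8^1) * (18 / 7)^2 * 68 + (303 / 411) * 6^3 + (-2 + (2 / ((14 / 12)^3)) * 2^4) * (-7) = 1522345646 / 33565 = 45355.15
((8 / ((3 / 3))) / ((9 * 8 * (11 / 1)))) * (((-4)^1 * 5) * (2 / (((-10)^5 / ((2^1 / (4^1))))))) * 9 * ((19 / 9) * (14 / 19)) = 7 / 247500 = 0.00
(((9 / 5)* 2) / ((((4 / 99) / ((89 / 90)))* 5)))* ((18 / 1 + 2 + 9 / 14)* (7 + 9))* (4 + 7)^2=616223718 / 875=704255.68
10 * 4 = 40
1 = 1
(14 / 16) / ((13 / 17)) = 119 / 104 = 1.14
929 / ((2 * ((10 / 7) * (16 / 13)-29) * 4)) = -84539 / 19832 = -4.26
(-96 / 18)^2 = 256 / 9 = 28.44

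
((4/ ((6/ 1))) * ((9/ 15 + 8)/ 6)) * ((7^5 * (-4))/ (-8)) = 722701/ 90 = 8030.01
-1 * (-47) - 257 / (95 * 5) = 22068 / 475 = 46.46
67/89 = 0.75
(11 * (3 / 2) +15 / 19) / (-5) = -657 / 190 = -3.46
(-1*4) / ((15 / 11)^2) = -484 / 225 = -2.15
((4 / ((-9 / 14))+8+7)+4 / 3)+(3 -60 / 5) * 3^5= -19592 / 9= -2176.89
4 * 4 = 16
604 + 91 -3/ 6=694.50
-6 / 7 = -0.86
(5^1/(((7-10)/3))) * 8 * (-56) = 2240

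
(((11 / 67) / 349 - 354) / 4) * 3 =-24832713 / 93532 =-265.50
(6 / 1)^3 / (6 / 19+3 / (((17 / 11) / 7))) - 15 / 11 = 77787 / 5489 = 14.17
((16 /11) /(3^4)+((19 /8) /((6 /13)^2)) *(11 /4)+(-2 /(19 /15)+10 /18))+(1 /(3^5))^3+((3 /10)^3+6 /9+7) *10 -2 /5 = 1019075028694867 /9596549001600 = 106.19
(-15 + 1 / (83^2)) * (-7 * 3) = 2170014 / 6889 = 315.00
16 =16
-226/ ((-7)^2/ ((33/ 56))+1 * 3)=-7458/ 2843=-2.62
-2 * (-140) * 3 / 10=84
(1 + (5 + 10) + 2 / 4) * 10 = 165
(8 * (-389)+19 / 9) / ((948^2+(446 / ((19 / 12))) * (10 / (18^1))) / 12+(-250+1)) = -531791 / 12766183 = -0.04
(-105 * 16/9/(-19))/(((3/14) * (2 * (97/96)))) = 125440/5529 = 22.69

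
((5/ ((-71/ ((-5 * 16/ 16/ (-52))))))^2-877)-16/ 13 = -11971043551/ 13630864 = -878.23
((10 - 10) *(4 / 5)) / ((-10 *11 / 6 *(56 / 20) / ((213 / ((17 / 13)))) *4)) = 0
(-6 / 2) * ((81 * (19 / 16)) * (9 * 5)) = -207765 / 16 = -12985.31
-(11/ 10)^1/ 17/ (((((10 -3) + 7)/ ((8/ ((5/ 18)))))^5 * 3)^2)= -2287942703826075648/ 234476525048828125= -9.76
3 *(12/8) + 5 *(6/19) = 231/38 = 6.08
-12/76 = -0.16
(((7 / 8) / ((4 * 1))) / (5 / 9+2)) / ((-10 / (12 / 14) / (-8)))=27 / 460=0.06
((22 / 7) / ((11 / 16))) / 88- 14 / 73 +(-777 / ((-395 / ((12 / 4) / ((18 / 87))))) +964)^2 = 3455800610777429 / 3508066100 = 985101.34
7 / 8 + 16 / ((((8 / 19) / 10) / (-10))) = -30393 / 8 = -3799.12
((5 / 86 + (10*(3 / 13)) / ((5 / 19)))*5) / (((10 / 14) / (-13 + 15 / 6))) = -1450743 / 2236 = -648.81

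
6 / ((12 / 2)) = 1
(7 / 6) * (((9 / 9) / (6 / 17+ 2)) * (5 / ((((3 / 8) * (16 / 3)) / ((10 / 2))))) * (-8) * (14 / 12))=-4165 / 72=-57.85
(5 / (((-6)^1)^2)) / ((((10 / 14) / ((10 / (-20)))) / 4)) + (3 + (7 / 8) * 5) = 503 / 72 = 6.99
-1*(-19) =19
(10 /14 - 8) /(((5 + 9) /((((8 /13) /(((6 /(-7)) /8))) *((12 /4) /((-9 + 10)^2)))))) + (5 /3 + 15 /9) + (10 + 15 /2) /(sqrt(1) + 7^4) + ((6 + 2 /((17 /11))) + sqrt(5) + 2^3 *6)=sqrt(5) + 1507206059 /22295364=69.84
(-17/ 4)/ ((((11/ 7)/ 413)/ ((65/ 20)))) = -638911/ 176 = -3630.18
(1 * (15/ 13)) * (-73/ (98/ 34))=-18615/ 637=-29.22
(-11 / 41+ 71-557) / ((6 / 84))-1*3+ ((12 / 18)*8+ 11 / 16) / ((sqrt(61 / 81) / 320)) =-279241 / 41+ 17340*sqrt(61) / 61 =-4590.60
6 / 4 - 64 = -125 / 2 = -62.50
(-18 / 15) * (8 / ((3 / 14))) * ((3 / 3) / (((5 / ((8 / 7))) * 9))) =-256 / 225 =-1.14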